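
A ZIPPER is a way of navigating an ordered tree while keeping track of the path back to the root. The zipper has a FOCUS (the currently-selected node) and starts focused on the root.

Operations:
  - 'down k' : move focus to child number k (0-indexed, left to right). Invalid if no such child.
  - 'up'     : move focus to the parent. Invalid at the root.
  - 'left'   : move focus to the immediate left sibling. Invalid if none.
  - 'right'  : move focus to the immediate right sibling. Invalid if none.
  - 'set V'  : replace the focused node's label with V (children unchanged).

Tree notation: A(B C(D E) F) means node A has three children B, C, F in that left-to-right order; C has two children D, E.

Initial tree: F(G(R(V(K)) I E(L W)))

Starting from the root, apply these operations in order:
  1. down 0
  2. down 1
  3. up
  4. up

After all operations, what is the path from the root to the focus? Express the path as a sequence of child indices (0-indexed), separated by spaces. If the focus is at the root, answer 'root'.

Step 1 (down 0): focus=G path=0 depth=1 children=['R', 'I', 'E'] left=[] right=[] parent=F
Step 2 (down 1): focus=I path=0/1 depth=2 children=[] left=['R'] right=['E'] parent=G
Step 3 (up): focus=G path=0 depth=1 children=['R', 'I', 'E'] left=[] right=[] parent=F
Step 4 (up): focus=F path=root depth=0 children=['G'] (at root)

Answer: root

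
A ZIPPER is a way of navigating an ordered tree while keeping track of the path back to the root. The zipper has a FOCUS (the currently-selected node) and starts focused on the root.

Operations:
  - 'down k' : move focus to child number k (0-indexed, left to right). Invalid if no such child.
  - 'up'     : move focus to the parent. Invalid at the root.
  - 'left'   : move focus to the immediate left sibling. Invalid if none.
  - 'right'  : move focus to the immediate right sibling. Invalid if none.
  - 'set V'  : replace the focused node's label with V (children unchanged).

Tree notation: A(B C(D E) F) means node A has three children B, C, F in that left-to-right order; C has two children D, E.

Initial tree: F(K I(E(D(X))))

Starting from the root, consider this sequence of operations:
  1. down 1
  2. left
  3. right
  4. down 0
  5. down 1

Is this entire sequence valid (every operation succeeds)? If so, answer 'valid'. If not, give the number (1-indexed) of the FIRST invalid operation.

Step 1 (down 1): focus=I path=1 depth=1 children=['E'] left=['K'] right=[] parent=F
Step 2 (left): focus=K path=0 depth=1 children=[] left=[] right=['I'] parent=F
Step 3 (right): focus=I path=1 depth=1 children=['E'] left=['K'] right=[] parent=F
Step 4 (down 0): focus=E path=1/0 depth=2 children=['D'] left=[] right=[] parent=I
Step 5 (down 1): INVALID

Answer: 5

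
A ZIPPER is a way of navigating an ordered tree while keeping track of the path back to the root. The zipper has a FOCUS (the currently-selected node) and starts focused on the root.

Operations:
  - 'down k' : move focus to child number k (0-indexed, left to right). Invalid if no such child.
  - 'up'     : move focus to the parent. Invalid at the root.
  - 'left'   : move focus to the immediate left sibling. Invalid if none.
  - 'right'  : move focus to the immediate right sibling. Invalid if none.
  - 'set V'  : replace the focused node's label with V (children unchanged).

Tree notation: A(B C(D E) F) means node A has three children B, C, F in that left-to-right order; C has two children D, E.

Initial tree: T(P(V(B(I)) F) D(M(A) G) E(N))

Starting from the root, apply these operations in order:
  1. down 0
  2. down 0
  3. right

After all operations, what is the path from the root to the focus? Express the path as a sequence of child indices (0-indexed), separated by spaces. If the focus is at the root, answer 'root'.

Answer: 0 1

Derivation:
Step 1 (down 0): focus=P path=0 depth=1 children=['V', 'F'] left=[] right=['D', 'E'] parent=T
Step 2 (down 0): focus=V path=0/0 depth=2 children=['B'] left=[] right=['F'] parent=P
Step 3 (right): focus=F path=0/1 depth=2 children=[] left=['V'] right=[] parent=P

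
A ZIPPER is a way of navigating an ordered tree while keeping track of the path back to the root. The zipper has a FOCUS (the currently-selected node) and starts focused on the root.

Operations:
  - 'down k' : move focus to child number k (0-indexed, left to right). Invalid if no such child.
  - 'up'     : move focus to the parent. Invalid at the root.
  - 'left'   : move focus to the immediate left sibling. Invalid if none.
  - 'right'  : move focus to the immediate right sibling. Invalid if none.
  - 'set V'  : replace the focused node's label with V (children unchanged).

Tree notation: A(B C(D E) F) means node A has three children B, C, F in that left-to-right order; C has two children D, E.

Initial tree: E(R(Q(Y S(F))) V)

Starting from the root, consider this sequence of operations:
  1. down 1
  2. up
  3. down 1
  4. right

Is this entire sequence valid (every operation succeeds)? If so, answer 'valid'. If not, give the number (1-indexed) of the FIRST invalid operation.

Answer: 4

Derivation:
Step 1 (down 1): focus=V path=1 depth=1 children=[] left=['R'] right=[] parent=E
Step 2 (up): focus=E path=root depth=0 children=['R', 'V'] (at root)
Step 3 (down 1): focus=V path=1 depth=1 children=[] left=['R'] right=[] parent=E
Step 4 (right): INVALID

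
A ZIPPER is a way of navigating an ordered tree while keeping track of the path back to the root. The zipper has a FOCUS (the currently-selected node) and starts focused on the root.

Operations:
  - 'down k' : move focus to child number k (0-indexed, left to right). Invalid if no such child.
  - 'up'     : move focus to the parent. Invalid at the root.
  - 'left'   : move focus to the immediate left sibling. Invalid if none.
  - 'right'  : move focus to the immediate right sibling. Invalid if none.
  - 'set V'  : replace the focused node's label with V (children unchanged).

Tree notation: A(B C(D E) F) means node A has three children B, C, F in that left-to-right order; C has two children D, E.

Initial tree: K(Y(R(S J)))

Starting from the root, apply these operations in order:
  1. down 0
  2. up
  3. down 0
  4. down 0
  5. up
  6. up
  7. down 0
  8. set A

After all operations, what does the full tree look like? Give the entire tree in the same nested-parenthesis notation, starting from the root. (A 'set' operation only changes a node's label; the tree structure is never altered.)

Answer: K(A(R(S J)))

Derivation:
Step 1 (down 0): focus=Y path=0 depth=1 children=['R'] left=[] right=[] parent=K
Step 2 (up): focus=K path=root depth=0 children=['Y'] (at root)
Step 3 (down 0): focus=Y path=0 depth=1 children=['R'] left=[] right=[] parent=K
Step 4 (down 0): focus=R path=0/0 depth=2 children=['S', 'J'] left=[] right=[] parent=Y
Step 5 (up): focus=Y path=0 depth=1 children=['R'] left=[] right=[] parent=K
Step 6 (up): focus=K path=root depth=0 children=['Y'] (at root)
Step 7 (down 0): focus=Y path=0 depth=1 children=['R'] left=[] right=[] parent=K
Step 8 (set A): focus=A path=0 depth=1 children=['R'] left=[] right=[] parent=K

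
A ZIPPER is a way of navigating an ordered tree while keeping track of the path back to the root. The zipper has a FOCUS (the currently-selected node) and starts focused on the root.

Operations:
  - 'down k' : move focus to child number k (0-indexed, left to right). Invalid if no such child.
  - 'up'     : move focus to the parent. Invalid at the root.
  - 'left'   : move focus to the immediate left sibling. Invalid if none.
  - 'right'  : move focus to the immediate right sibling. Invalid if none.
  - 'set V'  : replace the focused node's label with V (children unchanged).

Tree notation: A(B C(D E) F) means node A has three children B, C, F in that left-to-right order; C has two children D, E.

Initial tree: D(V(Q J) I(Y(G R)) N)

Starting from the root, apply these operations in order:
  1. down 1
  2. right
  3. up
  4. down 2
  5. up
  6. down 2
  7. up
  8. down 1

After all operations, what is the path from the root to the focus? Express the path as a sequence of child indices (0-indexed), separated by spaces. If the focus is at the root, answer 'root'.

Answer: 1

Derivation:
Step 1 (down 1): focus=I path=1 depth=1 children=['Y'] left=['V'] right=['N'] parent=D
Step 2 (right): focus=N path=2 depth=1 children=[] left=['V', 'I'] right=[] parent=D
Step 3 (up): focus=D path=root depth=0 children=['V', 'I', 'N'] (at root)
Step 4 (down 2): focus=N path=2 depth=1 children=[] left=['V', 'I'] right=[] parent=D
Step 5 (up): focus=D path=root depth=0 children=['V', 'I', 'N'] (at root)
Step 6 (down 2): focus=N path=2 depth=1 children=[] left=['V', 'I'] right=[] parent=D
Step 7 (up): focus=D path=root depth=0 children=['V', 'I', 'N'] (at root)
Step 8 (down 1): focus=I path=1 depth=1 children=['Y'] left=['V'] right=['N'] parent=D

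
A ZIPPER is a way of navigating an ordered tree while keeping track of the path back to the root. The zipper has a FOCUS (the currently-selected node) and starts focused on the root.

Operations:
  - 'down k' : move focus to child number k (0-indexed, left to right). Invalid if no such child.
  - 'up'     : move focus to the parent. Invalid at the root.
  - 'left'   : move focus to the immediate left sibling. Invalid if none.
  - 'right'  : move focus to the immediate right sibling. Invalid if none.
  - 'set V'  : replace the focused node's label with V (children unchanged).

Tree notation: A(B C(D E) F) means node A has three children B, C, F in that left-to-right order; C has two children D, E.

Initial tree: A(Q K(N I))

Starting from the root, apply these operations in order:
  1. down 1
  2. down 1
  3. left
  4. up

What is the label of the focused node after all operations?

Step 1 (down 1): focus=K path=1 depth=1 children=['N', 'I'] left=['Q'] right=[] parent=A
Step 2 (down 1): focus=I path=1/1 depth=2 children=[] left=['N'] right=[] parent=K
Step 3 (left): focus=N path=1/0 depth=2 children=[] left=[] right=['I'] parent=K
Step 4 (up): focus=K path=1 depth=1 children=['N', 'I'] left=['Q'] right=[] parent=A

Answer: K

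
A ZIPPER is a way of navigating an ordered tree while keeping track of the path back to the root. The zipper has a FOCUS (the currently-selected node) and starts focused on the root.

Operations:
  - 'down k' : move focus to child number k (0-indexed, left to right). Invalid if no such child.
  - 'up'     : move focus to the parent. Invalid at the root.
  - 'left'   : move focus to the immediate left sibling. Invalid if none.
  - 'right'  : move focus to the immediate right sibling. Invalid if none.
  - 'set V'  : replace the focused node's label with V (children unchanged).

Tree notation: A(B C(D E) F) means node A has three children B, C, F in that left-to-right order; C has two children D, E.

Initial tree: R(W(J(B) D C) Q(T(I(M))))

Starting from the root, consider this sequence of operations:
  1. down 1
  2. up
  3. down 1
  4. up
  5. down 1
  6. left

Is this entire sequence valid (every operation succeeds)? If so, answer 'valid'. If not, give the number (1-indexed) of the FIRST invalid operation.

Answer: valid

Derivation:
Step 1 (down 1): focus=Q path=1 depth=1 children=['T'] left=['W'] right=[] parent=R
Step 2 (up): focus=R path=root depth=0 children=['W', 'Q'] (at root)
Step 3 (down 1): focus=Q path=1 depth=1 children=['T'] left=['W'] right=[] parent=R
Step 4 (up): focus=R path=root depth=0 children=['W', 'Q'] (at root)
Step 5 (down 1): focus=Q path=1 depth=1 children=['T'] left=['W'] right=[] parent=R
Step 6 (left): focus=W path=0 depth=1 children=['J', 'D', 'C'] left=[] right=['Q'] parent=R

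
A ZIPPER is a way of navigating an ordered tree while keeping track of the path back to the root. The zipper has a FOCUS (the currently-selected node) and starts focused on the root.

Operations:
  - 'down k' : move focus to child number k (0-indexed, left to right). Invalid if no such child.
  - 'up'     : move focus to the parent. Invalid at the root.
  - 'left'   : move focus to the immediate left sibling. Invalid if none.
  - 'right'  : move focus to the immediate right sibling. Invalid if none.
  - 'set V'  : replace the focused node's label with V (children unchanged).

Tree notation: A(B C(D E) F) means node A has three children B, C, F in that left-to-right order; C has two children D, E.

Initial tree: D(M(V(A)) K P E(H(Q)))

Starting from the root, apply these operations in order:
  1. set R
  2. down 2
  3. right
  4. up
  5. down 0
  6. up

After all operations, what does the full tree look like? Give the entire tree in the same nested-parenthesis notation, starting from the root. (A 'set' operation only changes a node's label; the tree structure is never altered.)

Answer: R(M(V(A)) K P E(H(Q)))

Derivation:
Step 1 (set R): focus=R path=root depth=0 children=['M', 'K', 'P', 'E'] (at root)
Step 2 (down 2): focus=P path=2 depth=1 children=[] left=['M', 'K'] right=['E'] parent=R
Step 3 (right): focus=E path=3 depth=1 children=['H'] left=['M', 'K', 'P'] right=[] parent=R
Step 4 (up): focus=R path=root depth=0 children=['M', 'K', 'P', 'E'] (at root)
Step 5 (down 0): focus=M path=0 depth=1 children=['V'] left=[] right=['K', 'P', 'E'] parent=R
Step 6 (up): focus=R path=root depth=0 children=['M', 'K', 'P', 'E'] (at root)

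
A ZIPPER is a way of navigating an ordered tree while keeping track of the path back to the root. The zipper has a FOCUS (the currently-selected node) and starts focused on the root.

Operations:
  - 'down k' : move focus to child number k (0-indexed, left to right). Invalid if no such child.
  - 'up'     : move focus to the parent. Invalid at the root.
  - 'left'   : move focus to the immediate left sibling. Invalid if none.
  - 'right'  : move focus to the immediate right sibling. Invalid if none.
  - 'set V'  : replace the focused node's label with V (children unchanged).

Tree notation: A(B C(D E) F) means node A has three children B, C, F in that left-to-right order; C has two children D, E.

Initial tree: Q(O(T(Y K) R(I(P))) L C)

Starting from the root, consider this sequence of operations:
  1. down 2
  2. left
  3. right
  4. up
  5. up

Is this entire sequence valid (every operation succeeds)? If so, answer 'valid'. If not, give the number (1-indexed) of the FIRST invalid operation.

Step 1 (down 2): focus=C path=2 depth=1 children=[] left=['O', 'L'] right=[] parent=Q
Step 2 (left): focus=L path=1 depth=1 children=[] left=['O'] right=['C'] parent=Q
Step 3 (right): focus=C path=2 depth=1 children=[] left=['O', 'L'] right=[] parent=Q
Step 4 (up): focus=Q path=root depth=0 children=['O', 'L', 'C'] (at root)
Step 5 (up): INVALID

Answer: 5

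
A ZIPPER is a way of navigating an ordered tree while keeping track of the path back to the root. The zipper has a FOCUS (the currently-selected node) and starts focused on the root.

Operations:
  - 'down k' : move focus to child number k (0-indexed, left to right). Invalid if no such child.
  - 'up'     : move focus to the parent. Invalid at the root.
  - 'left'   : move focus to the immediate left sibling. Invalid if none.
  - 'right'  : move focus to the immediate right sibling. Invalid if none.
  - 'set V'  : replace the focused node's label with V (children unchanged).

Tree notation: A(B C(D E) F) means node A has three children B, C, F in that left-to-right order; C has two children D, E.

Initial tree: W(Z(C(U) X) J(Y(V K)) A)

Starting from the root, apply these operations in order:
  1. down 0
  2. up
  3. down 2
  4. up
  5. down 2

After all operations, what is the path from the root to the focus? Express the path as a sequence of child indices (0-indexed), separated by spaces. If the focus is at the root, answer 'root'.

Answer: 2

Derivation:
Step 1 (down 0): focus=Z path=0 depth=1 children=['C', 'X'] left=[] right=['J', 'A'] parent=W
Step 2 (up): focus=W path=root depth=0 children=['Z', 'J', 'A'] (at root)
Step 3 (down 2): focus=A path=2 depth=1 children=[] left=['Z', 'J'] right=[] parent=W
Step 4 (up): focus=W path=root depth=0 children=['Z', 'J', 'A'] (at root)
Step 5 (down 2): focus=A path=2 depth=1 children=[] left=['Z', 'J'] right=[] parent=W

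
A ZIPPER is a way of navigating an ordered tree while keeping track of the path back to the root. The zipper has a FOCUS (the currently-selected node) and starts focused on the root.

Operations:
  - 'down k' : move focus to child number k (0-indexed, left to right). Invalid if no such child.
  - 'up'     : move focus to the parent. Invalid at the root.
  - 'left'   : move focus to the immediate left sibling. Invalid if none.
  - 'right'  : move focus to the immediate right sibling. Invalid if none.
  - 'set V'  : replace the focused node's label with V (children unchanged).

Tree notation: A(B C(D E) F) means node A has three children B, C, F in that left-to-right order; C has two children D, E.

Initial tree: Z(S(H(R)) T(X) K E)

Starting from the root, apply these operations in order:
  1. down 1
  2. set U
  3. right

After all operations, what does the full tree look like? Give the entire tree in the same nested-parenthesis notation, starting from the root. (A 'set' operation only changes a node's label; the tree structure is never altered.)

Answer: Z(S(H(R)) U(X) K E)

Derivation:
Step 1 (down 1): focus=T path=1 depth=1 children=['X'] left=['S'] right=['K', 'E'] parent=Z
Step 2 (set U): focus=U path=1 depth=1 children=['X'] left=['S'] right=['K', 'E'] parent=Z
Step 3 (right): focus=K path=2 depth=1 children=[] left=['S', 'U'] right=['E'] parent=Z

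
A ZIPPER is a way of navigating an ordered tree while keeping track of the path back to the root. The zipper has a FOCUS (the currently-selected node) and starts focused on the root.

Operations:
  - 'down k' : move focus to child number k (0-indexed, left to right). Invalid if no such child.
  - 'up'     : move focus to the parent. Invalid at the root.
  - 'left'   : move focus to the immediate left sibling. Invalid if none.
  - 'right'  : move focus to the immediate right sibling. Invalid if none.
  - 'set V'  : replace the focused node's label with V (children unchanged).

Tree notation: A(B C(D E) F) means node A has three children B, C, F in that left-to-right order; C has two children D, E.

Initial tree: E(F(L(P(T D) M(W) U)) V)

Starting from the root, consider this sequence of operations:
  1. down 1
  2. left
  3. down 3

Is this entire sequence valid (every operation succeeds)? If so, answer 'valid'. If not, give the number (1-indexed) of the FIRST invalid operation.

Step 1 (down 1): focus=V path=1 depth=1 children=[] left=['F'] right=[] parent=E
Step 2 (left): focus=F path=0 depth=1 children=['L'] left=[] right=['V'] parent=E
Step 3 (down 3): INVALID

Answer: 3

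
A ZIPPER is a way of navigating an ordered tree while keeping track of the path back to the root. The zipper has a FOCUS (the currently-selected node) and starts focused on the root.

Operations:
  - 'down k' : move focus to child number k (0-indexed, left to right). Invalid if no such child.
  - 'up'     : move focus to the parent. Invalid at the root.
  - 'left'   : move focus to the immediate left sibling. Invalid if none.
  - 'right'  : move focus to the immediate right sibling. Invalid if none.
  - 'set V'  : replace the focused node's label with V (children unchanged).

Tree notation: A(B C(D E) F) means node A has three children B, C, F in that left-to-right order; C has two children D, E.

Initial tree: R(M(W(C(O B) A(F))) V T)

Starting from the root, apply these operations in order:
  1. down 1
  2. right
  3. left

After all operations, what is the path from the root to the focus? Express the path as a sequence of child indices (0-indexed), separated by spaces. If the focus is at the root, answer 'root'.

Step 1 (down 1): focus=V path=1 depth=1 children=[] left=['M'] right=['T'] parent=R
Step 2 (right): focus=T path=2 depth=1 children=[] left=['M', 'V'] right=[] parent=R
Step 3 (left): focus=V path=1 depth=1 children=[] left=['M'] right=['T'] parent=R

Answer: 1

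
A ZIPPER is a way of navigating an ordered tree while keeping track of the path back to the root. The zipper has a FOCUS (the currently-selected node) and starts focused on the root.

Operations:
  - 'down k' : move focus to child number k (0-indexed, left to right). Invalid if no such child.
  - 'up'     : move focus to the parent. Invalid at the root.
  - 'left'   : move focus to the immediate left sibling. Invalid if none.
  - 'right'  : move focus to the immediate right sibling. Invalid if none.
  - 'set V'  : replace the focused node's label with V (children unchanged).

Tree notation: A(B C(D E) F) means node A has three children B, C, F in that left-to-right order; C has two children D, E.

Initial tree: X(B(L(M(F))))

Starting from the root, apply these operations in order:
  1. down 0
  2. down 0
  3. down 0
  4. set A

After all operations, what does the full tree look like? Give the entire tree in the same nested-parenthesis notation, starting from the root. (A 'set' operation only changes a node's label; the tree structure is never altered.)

Answer: X(B(L(A(F))))

Derivation:
Step 1 (down 0): focus=B path=0 depth=1 children=['L'] left=[] right=[] parent=X
Step 2 (down 0): focus=L path=0/0 depth=2 children=['M'] left=[] right=[] parent=B
Step 3 (down 0): focus=M path=0/0/0 depth=3 children=['F'] left=[] right=[] parent=L
Step 4 (set A): focus=A path=0/0/0 depth=3 children=['F'] left=[] right=[] parent=L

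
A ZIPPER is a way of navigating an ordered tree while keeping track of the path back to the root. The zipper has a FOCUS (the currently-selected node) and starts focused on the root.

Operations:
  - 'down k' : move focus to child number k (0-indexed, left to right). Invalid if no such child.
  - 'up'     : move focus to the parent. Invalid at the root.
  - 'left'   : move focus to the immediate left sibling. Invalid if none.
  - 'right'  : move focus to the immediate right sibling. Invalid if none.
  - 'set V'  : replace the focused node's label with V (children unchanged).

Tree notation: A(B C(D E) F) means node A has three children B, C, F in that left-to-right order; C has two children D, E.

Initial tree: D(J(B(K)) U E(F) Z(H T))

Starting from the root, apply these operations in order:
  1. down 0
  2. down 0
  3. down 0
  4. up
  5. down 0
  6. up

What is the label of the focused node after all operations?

Answer: B

Derivation:
Step 1 (down 0): focus=J path=0 depth=1 children=['B'] left=[] right=['U', 'E', 'Z'] parent=D
Step 2 (down 0): focus=B path=0/0 depth=2 children=['K'] left=[] right=[] parent=J
Step 3 (down 0): focus=K path=0/0/0 depth=3 children=[] left=[] right=[] parent=B
Step 4 (up): focus=B path=0/0 depth=2 children=['K'] left=[] right=[] parent=J
Step 5 (down 0): focus=K path=0/0/0 depth=3 children=[] left=[] right=[] parent=B
Step 6 (up): focus=B path=0/0 depth=2 children=['K'] left=[] right=[] parent=J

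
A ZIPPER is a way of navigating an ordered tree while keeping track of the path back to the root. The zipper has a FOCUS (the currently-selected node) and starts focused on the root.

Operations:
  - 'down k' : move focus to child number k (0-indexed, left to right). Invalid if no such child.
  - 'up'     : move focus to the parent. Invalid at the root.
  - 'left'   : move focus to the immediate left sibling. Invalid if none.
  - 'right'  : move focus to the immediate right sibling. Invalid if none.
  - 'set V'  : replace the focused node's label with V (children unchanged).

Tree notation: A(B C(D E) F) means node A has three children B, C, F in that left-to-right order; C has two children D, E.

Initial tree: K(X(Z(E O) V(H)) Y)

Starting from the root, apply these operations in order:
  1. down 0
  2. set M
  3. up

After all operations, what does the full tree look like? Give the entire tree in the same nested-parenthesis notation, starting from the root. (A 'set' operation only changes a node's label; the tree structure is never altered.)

Answer: K(M(Z(E O) V(H)) Y)

Derivation:
Step 1 (down 0): focus=X path=0 depth=1 children=['Z', 'V'] left=[] right=['Y'] parent=K
Step 2 (set M): focus=M path=0 depth=1 children=['Z', 'V'] left=[] right=['Y'] parent=K
Step 3 (up): focus=K path=root depth=0 children=['M', 'Y'] (at root)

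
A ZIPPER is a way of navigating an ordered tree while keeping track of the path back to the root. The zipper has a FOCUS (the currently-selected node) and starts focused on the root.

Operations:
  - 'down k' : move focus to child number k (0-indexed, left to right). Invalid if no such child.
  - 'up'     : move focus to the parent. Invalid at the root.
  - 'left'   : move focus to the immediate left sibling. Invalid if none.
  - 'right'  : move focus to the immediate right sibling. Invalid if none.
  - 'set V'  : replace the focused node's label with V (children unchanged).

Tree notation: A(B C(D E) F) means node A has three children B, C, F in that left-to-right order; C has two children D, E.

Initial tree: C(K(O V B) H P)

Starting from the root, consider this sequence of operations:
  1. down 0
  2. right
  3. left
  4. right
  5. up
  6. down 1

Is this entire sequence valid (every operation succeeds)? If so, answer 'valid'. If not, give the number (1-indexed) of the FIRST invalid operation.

Step 1 (down 0): focus=K path=0 depth=1 children=['O', 'V', 'B'] left=[] right=['H', 'P'] parent=C
Step 2 (right): focus=H path=1 depth=1 children=[] left=['K'] right=['P'] parent=C
Step 3 (left): focus=K path=0 depth=1 children=['O', 'V', 'B'] left=[] right=['H', 'P'] parent=C
Step 4 (right): focus=H path=1 depth=1 children=[] left=['K'] right=['P'] parent=C
Step 5 (up): focus=C path=root depth=0 children=['K', 'H', 'P'] (at root)
Step 6 (down 1): focus=H path=1 depth=1 children=[] left=['K'] right=['P'] parent=C

Answer: valid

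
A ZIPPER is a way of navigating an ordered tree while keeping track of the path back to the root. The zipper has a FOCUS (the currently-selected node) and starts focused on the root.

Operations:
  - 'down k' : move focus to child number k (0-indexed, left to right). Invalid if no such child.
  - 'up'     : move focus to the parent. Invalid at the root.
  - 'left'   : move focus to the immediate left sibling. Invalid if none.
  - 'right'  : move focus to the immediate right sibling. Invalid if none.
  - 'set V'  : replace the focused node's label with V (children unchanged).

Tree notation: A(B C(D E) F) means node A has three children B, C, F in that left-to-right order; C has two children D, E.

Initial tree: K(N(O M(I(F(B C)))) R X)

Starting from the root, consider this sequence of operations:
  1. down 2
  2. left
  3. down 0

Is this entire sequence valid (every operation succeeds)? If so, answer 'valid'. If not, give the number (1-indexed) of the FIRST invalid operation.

Step 1 (down 2): focus=X path=2 depth=1 children=[] left=['N', 'R'] right=[] parent=K
Step 2 (left): focus=R path=1 depth=1 children=[] left=['N'] right=['X'] parent=K
Step 3 (down 0): INVALID

Answer: 3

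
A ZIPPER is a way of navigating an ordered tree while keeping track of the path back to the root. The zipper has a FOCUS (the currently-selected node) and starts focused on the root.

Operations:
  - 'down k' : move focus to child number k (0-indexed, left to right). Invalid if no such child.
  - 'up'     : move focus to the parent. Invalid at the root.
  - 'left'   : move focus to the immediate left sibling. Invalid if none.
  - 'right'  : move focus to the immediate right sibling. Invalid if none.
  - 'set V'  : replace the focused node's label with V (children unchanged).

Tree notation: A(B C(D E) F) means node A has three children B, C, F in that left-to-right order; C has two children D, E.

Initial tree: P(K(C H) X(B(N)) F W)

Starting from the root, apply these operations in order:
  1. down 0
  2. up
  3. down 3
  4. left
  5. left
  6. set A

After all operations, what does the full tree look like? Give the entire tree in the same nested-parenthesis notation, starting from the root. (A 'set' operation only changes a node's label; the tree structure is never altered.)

Step 1 (down 0): focus=K path=0 depth=1 children=['C', 'H'] left=[] right=['X', 'F', 'W'] parent=P
Step 2 (up): focus=P path=root depth=0 children=['K', 'X', 'F', 'W'] (at root)
Step 3 (down 3): focus=W path=3 depth=1 children=[] left=['K', 'X', 'F'] right=[] parent=P
Step 4 (left): focus=F path=2 depth=1 children=[] left=['K', 'X'] right=['W'] parent=P
Step 5 (left): focus=X path=1 depth=1 children=['B'] left=['K'] right=['F', 'W'] parent=P
Step 6 (set A): focus=A path=1 depth=1 children=['B'] left=['K'] right=['F', 'W'] parent=P

Answer: P(K(C H) A(B(N)) F W)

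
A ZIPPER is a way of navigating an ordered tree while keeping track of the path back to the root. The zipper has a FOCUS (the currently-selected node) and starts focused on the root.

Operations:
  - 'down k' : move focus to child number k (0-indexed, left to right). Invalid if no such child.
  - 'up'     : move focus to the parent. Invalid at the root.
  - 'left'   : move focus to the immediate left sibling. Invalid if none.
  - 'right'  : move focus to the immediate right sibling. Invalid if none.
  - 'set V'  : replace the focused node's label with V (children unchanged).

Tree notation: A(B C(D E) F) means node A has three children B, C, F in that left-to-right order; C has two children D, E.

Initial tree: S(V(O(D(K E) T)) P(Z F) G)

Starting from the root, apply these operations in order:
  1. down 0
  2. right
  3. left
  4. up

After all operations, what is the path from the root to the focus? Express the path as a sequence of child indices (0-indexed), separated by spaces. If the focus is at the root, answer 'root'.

Answer: root

Derivation:
Step 1 (down 0): focus=V path=0 depth=1 children=['O'] left=[] right=['P', 'G'] parent=S
Step 2 (right): focus=P path=1 depth=1 children=['Z', 'F'] left=['V'] right=['G'] parent=S
Step 3 (left): focus=V path=0 depth=1 children=['O'] left=[] right=['P', 'G'] parent=S
Step 4 (up): focus=S path=root depth=0 children=['V', 'P', 'G'] (at root)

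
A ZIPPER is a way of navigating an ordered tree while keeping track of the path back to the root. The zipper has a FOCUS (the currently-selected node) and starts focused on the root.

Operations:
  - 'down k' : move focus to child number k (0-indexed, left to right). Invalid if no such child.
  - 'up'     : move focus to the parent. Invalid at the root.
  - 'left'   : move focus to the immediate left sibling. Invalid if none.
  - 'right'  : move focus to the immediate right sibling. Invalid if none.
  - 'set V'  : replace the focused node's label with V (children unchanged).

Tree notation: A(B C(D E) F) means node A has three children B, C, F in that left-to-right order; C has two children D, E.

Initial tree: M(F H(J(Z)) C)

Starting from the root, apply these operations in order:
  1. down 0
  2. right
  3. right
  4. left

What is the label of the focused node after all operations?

Step 1 (down 0): focus=F path=0 depth=1 children=[] left=[] right=['H', 'C'] parent=M
Step 2 (right): focus=H path=1 depth=1 children=['J'] left=['F'] right=['C'] parent=M
Step 3 (right): focus=C path=2 depth=1 children=[] left=['F', 'H'] right=[] parent=M
Step 4 (left): focus=H path=1 depth=1 children=['J'] left=['F'] right=['C'] parent=M

Answer: H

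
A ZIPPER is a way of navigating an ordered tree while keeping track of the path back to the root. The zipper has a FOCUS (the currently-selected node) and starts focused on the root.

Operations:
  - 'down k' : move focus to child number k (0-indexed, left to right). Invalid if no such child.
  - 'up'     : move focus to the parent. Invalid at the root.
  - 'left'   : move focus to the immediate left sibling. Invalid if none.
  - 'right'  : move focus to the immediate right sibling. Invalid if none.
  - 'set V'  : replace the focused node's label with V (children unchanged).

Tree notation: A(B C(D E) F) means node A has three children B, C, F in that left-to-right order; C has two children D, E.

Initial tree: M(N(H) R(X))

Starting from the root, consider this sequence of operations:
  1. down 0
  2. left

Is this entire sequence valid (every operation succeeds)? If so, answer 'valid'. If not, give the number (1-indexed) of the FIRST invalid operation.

Step 1 (down 0): focus=N path=0 depth=1 children=['H'] left=[] right=['R'] parent=M
Step 2 (left): INVALID

Answer: 2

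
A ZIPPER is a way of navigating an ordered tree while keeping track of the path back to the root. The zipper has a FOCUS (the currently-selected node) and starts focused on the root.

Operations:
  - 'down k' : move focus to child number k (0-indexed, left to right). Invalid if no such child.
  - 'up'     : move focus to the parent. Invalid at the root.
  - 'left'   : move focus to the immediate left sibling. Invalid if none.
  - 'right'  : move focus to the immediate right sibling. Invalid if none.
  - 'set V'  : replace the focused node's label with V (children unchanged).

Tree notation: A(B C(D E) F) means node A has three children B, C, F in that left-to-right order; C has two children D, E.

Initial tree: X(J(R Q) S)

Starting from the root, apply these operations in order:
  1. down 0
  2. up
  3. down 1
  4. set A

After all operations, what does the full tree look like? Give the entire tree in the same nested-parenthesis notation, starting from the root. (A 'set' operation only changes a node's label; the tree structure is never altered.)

Step 1 (down 0): focus=J path=0 depth=1 children=['R', 'Q'] left=[] right=['S'] parent=X
Step 2 (up): focus=X path=root depth=0 children=['J', 'S'] (at root)
Step 3 (down 1): focus=S path=1 depth=1 children=[] left=['J'] right=[] parent=X
Step 4 (set A): focus=A path=1 depth=1 children=[] left=['J'] right=[] parent=X

Answer: X(J(R Q) A)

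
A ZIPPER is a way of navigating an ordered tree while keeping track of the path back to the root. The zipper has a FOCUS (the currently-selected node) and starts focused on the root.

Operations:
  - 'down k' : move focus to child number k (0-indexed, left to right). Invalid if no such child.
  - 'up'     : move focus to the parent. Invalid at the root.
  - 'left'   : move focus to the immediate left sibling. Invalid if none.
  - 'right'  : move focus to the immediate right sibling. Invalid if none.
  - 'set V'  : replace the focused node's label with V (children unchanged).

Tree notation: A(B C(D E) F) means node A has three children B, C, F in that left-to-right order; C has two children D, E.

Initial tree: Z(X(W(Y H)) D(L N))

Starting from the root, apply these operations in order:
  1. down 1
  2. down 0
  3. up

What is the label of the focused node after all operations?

Step 1 (down 1): focus=D path=1 depth=1 children=['L', 'N'] left=['X'] right=[] parent=Z
Step 2 (down 0): focus=L path=1/0 depth=2 children=[] left=[] right=['N'] parent=D
Step 3 (up): focus=D path=1 depth=1 children=['L', 'N'] left=['X'] right=[] parent=Z

Answer: D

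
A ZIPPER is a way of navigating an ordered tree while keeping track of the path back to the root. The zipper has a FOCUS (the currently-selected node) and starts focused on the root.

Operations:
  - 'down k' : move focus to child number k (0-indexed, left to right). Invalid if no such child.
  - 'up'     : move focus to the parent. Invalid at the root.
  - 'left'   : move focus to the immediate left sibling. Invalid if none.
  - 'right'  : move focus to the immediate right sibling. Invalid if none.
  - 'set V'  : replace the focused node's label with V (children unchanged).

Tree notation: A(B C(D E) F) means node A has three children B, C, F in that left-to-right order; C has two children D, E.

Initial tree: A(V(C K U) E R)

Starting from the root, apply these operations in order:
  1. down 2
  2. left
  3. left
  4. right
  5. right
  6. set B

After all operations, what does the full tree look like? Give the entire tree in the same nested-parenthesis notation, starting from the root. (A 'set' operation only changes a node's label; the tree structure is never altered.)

Step 1 (down 2): focus=R path=2 depth=1 children=[] left=['V', 'E'] right=[] parent=A
Step 2 (left): focus=E path=1 depth=1 children=[] left=['V'] right=['R'] parent=A
Step 3 (left): focus=V path=0 depth=1 children=['C', 'K', 'U'] left=[] right=['E', 'R'] parent=A
Step 4 (right): focus=E path=1 depth=1 children=[] left=['V'] right=['R'] parent=A
Step 5 (right): focus=R path=2 depth=1 children=[] left=['V', 'E'] right=[] parent=A
Step 6 (set B): focus=B path=2 depth=1 children=[] left=['V', 'E'] right=[] parent=A

Answer: A(V(C K U) E B)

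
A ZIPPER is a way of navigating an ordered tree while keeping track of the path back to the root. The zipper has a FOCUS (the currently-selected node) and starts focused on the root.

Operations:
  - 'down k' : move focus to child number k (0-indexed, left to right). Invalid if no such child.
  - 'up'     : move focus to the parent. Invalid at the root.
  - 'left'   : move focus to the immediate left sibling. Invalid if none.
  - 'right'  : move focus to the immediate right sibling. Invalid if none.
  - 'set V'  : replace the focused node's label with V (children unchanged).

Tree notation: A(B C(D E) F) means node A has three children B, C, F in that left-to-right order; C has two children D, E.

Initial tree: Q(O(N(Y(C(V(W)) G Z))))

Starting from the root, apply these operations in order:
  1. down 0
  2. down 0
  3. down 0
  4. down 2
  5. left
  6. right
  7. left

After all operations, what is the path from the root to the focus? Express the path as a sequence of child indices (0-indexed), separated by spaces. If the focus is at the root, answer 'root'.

Step 1 (down 0): focus=O path=0 depth=1 children=['N'] left=[] right=[] parent=Q
Step 2 (down 0): focus=N path=0/0 depth=2 children=['Y'] left=[] right=[] parent=O
Step 3 (down 0): focus=Y path=0/0/0 depth=3 children=['C', 'G', 'Z'] left=[] right=[] parent=N
Step 4 (down 2): focus=Z path=0/0/0/2 depth=4 children=[] left=['C', 'G'] right=[] parent=Y
Step 5 (left): focus=G path=0/0/0/1 depth=4 children=[] left=['C'] right=['Z'] parent=Y
Step 6 (right): focus=Z path=0/0/0/2 depth=4 children=[] left=['C', 'G'] right=[] parent=Y
Step 7 (left): focus=G path=0/0/0/1 depth=4 children=[] left=['C'] right=['Z'] parent=Y

Answer: 0 0 0 1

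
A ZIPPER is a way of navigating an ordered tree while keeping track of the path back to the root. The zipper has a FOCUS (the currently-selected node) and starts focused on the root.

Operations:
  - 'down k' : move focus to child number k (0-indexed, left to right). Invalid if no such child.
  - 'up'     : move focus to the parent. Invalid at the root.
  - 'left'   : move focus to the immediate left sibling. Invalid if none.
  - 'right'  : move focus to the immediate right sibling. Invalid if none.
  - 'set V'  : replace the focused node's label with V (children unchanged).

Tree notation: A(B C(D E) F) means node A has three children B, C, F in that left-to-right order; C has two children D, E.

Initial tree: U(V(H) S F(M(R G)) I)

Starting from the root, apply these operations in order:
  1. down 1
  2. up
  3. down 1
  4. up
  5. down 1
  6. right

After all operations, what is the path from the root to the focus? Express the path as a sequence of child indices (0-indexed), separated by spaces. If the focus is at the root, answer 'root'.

Answer: 2

Derivation:
Step 1 (down 1): focus=S path=1 depth=1 children=[] left=['V'] right=['F', 'I'] parent=U
Step 2 (up): focus=U path=root depth=0 children=['V', 'S', 'F', 'I'] (at root)
Step 3 (down 1): focus=S path=1 depth=1 children=[] left=['V'] right=['F', 'I'] parent=U
Step 4 (up): focus=U path=root depth=0 children=['V', 'S', 'F', 'I'] (at root)
Step 5 (down 1): focus=S path=1 depth=1 children=[] left=['V'] right=['F', 'I'] parent=U
Step 6 (right): focus=F path=2 depth=1 children=['M'] left=['V', 'S'] right=['I'] parent=U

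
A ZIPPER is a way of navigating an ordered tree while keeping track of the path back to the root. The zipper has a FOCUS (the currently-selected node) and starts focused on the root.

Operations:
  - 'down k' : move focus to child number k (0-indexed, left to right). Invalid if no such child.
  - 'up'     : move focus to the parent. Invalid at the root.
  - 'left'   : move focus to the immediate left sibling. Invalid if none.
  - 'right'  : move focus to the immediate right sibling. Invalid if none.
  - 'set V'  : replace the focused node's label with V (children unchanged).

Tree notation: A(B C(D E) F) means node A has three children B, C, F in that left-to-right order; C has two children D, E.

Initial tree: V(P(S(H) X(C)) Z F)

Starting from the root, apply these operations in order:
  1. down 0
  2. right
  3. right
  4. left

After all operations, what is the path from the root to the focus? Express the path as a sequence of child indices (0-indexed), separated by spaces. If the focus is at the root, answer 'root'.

Step 1 (down 0): focus=P path=0 depth=1 children=['S', 'X'] left=[] right=['Z', 'F'] parent=V
Step 2 (right): focus=Z path=1 depth=1 children=[] left=['P'] right=['F'] parent=V
Step 3 (right): focus=F path=2 depth=1 children=[] left=['P', 'Z'] right=[] parent=V
Step 4 (left): focus=Z path=1 depth=1 children=[] left=['P'] right=['F'] parent=V

Answer: 1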